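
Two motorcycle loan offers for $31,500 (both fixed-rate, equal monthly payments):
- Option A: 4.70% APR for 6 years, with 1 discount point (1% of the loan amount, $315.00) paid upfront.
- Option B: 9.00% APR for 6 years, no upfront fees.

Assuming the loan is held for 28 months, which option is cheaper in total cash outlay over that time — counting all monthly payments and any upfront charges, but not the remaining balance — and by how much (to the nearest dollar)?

Option A by $1,501

Option A: monthly rate = 4.7%/12 = 0.0039167; payment = 31,500 × 0.0039167 / (1 − (1+0.0039167)^−72) = $502.93.
Option B: monthly rate = 9%/12 = 0.0075000; payment = 31,500 × 0.0075000 / (1 − (1+0.0075000)^−72) = $567.80.
Over 28 months: Option A costs 28 × $502.93 + $315.00 = $14,397.04; Option B costs 28 × $567.80 = $15,898.40.
Option A is cheaper by $15,898.40 − $14,397.04 = $1,501.36.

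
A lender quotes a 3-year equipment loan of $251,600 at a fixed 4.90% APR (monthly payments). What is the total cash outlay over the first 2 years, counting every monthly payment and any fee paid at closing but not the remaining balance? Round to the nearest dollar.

Monthly rate = 4.9%/12 = 0.0040833; payment = 251,600 × 0.0040833 / (1 − (1+0.0040833)^−36) = $7,529.39.
Total outlay = 24 × $7,529.39 = $180,705.36.

$180,705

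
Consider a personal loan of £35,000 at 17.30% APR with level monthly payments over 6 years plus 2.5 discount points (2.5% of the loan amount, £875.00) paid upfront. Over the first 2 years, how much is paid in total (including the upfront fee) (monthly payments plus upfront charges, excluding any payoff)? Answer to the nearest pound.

Monthly rate = 17.3%/12 = 0.0144167; payment = 35,000 × 0.0144167 / (1 − (1+0.0144167)^−72) = £784.49.
Total outlay = 24 × £784.49 + £875.00 = £19,702.76.

£19,703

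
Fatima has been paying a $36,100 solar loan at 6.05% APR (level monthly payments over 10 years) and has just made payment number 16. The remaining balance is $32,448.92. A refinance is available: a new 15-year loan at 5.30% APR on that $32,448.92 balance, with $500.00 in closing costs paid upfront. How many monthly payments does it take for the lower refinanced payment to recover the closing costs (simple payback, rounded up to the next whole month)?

4 months

Current payment = 36,100 × 6.05%/12 / (1 − (1+0.0050417)^−120) = $401.69.
Refinanced payment = 32,448.92 × 0.0044167 / (1 − (1+0.0044167)^−180) = $261.70.
Monthly savings = $401.69 − $261.70 = $139.99.
Break-even = $500.00 / $139.99 = 3.57 → 4 months.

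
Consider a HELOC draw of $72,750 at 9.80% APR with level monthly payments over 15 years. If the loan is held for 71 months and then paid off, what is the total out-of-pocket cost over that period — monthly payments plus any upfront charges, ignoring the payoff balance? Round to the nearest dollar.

$54,876

At 9.80% the monthly rate is 0.0081667, so the payment is 72,750 × 0.0081667 / (1 − 1.0081667^−180) = $772.90.
Total outlay = 71 × $772.90 = $54,875.90.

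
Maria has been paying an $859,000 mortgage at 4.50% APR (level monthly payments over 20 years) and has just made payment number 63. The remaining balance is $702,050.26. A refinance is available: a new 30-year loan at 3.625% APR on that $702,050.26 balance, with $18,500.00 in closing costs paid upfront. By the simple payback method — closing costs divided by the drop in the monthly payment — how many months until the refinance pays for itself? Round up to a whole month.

Current payment = 859,000 × 4.5%/12 / (1 − (1+0.0037500)^−240) = $5,434.46.
Refinanced payment = 702,050.26 × 0.0030208 / (1 − (1+0.0030208)^−360) = $3,201.71.
Monthly savings = $5,434.46 − $3,201.71 = $2,232.75.
Break-even = $18,500.00 / $2,232.75 = 8.29 → 9 months.

9 months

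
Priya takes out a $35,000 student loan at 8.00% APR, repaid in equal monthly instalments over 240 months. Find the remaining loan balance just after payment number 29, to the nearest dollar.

$33,106

With monthly rate i = 8%/12 = 0.0066667, the balance after k of n payments is P · [(1+i)^n − (1+i)^k] / [(1+i)^n − 1].
(1+0.0066667)^240 = 4.92680277 and (1+0.0066667)^29 = 1.21250897, so the balance is 35,000 × (4.92680277 − 1.21250897) / (4.92680277 − 1) = $33,105.89.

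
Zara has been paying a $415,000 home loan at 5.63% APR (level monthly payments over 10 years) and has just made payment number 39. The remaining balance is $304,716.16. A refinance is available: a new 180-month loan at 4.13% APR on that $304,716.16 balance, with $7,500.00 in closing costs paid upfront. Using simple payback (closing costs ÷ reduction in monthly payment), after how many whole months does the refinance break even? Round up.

4 months

Current payment = 415,000 × 5.63%/12 / (1 − (1+0.0046917)^−120) = $4,530.62.
Refinanced payment = 304,716.16 × 0.0034417 / (1 − (1+0.0034417)^−180) = $2,273.85.
Monthly savings = $4,530.62 − $2,273.85 = $2,256.77.
Break-even = $7,500.00 / $2,256.77 = 3.32 → 4 months.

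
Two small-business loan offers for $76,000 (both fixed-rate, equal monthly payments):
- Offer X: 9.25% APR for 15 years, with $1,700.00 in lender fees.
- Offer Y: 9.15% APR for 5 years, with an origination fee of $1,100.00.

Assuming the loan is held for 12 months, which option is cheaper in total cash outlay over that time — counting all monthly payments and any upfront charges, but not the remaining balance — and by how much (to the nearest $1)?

Offer X by $9,012

Offer X: at 9.25% the monthly rate is 0.0077083, so the payment is 76,000 × 0.0077083 / (1 − 1.0077083^−180) = $782.19.
Offer Y: at 9.15% the monthly rate is 0.0076250, so the payment is 76,000 × 0.0076250 / (1 − 1.0076250^−60) = $1,583.17.
Over 12 months: Offer X costs 12 × $782.19 + $1,700.00 = $11,086.28; Offer Y costs 12 × $1,583.17 + $1,100.00 = $20,098.04.
Offer X is cheaper by $20,098.04 − $11,086.28 = $9,011.76.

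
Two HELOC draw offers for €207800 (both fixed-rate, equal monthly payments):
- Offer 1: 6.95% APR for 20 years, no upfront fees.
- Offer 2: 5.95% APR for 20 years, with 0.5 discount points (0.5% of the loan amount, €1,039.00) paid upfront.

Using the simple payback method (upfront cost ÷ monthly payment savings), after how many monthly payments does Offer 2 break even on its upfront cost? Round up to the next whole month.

Offer 1: at 6.95% the monthly rate is 0.0057917, so the payment is 207,800 × 0.0057917 / (1 − 1.0057917^−240) = €1,604.84.
Offer 2: monthly rate = 5.95%/12 = 0.0049583; payment = 207,800 × 0.0049583 / (1 − (1+0.0049583)^−240) = €1,482.76.
Monthly savings = €1,604.84 − €1,482.76 = €122.08.
Break-even = €1,039.00 / €122.08 = 8.51 → 9 months.

9 months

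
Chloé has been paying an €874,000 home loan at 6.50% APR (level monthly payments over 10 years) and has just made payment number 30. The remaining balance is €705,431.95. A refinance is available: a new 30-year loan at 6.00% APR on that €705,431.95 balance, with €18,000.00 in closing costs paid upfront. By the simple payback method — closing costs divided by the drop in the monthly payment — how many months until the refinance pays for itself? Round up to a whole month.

4 months

Current payment = 874,000 × 6.5%/12 / (1 − (1+0.0054167)^−120) = €9,924.09.
Refinanced payment = 705,431.95 × 0.0050000 / (1 − (1+0.0050000)^−360) = €4,229.42.
Monthly savings = €9,924.09 − €4,229.42 = €5,694.67.
Break-even = €18,000.00 / €5,694.67 = 3.16 → 4 months.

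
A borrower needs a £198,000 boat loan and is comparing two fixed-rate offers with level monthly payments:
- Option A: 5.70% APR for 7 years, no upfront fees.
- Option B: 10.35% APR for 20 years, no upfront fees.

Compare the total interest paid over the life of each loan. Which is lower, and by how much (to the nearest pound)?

Option A by £229,067

Option A: at 5.70% the monthly rate is 0.0047500, so the payment is 198,000 × 0.0047500 / (1 − 1.0047500^−84) = £2,864.10.
Total interest on Option A = 84 × £2,864.10 − £198,000 = £42,584.40.
Option B: monthly rate = 10.35%/12 = 0.0086250; payment = 198,000 × 0.0086250 / (1 − (1+0.0086250)^−240) = £1,956.88.
Total interest on Option B = 240 × £1,956.88 − £198,000 = £271,651.20.
Option A is lower by £229,066.80.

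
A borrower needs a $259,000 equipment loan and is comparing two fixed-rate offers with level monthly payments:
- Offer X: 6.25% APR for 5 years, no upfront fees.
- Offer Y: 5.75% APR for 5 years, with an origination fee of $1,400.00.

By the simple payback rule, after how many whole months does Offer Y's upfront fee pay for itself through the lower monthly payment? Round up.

24 months

Offer X: monthly rate = 6.25%/12 = 0.0052083; payment = 259,000 × 0.0052083 / (1 − (1+0.0052083)^−60) = $5,037.36.
Offer Y: at 5.75% the monthly rate is 0.0047917, so the payment is 259,000 × 0.0047917 / (1 − 1.0047917^−60) = $4,977.14.
Monthly savings = $5,037.36 − $4,977.14 = $60.22.
Break-even = $1,400.00 / $60.22 = 23.25 → 24 months.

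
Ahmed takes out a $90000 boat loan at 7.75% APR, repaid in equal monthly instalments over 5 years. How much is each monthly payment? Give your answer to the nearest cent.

$1,814.13

Monthly rate = 7.75%/12 = 0.0064583; payment = 90,000 × 0.0064583 / (1 − (1+0.0064583)^−60) = $1,814.13.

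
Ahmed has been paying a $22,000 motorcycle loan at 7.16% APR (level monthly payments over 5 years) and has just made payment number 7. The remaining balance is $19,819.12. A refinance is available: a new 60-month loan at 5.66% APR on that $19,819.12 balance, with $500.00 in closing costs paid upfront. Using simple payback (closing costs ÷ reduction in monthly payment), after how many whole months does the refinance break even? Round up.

9 months

Current payment = 22,000 × 7.16%/12 / (1 − (1+0.0059667)^−60) = $437.29.
Refinanced payment = 19,819.12 × 0.0047167 / (1 − (1+0.0047167)^−60) = $380.03.
Monthly savings = $437.29 − $380.03 = $57.26.
Break-even = $500.00 / $57.26 = 8.73 → 9 months.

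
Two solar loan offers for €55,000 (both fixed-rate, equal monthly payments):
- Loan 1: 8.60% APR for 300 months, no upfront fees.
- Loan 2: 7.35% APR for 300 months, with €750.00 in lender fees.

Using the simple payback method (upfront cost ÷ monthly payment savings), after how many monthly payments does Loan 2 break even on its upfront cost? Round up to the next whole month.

Loan 1: monthly rate = 8.6%/12 = 0.0071667; payment = 55,000 × 0.0071667 / (1 − (1+0.0071667)^−300) = €446.59.
Loan 2: monthly rate = 7.35%/12 = 0.0061250; payment = 55,000 × 0.0061250 / (1 − (1+0.0061250)^−300) = €401.09.
Monthly savings = €446.59 − €401.09 = €45.50.
Break-even = €750.00 / €45.50 = 16.48 → 17 months.

17 months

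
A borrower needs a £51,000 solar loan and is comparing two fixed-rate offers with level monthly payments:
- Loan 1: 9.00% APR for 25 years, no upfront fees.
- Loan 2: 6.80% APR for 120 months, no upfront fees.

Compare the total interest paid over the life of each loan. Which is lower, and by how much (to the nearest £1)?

Loan 1: at 9.00% the monthly rate is 0.0075000, so the payment is 51,000 × 0.0075000 / (1 − 1.0075000^−300) = £427.99.
Total interest on Loan 1 = 300 × £427.99 − £51,000 = £77,397.00.
Loan 2: at 6.80% the monthly rate is 0.0056667, so the payment is 51,000 × 0.0056667 / (1 − 1.0056667^−120) = £586.91.
Total interest on Loan 2 = 120 × £586.91 − £51,000 = £19,429.20.
Loan 2 is lower by £57,967.80.

Loan 2 by £57,968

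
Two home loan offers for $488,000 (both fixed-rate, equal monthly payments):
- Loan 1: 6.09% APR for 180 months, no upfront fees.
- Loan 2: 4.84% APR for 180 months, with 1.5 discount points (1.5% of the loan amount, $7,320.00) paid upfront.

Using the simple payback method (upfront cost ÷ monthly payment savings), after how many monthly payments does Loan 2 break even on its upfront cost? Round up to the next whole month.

23 months

Loan 1: monthly rate = 6.09%/12 = 0.0050750; payment = 488,000 × 0.0050750 / (1 − (1+0.0050750)^−180) = $4,141.79.
Loan 2: at 4.84% the monthly rate is 0.0040333, so the payment is 488,000 × 0.0040333 / (1 − 1.0040333^−180) = $3,818.52.
Monthly savings = $4,141.79 − $3,818.52 = $323.27.
Break-even = $7,320.00 / $323.27 = 22.64 → 23 months.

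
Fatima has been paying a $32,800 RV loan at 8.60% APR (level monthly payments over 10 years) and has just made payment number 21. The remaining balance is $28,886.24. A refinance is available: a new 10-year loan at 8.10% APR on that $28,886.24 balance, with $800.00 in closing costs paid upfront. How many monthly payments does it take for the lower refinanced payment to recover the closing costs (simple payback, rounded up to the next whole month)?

15 months

Current payment = 32,800 × 8.6%/12 / (1 − (1+0.0071667)^−120) = $408.43.
Refinanced payment = 28,886.24 × 0.0067500 / (1 − (1+0.0067500)^−120) = $352.00.
Monthly savings = $408.43 − $352.00 = $56.43.
Break-even = $800.00 / $56.43 = 14.18 → 15 months.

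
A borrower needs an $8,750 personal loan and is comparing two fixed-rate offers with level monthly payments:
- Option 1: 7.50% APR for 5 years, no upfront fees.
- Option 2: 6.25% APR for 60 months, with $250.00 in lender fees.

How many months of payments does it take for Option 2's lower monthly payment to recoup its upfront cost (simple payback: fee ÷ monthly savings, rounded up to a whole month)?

Option 1: at 7.50% the monthly rate is 0.0062500, so the payment is 8,750 × 0.0062500 / (1 − 1.0062500^−60) = $175.33.
Option 2: at 6.25% the monthly rate is 0.0052083, so the payment is 8,750 × 0.0052083 / (1 − 1.0052083^−60) = $170.18.
Monthly savings = $175.33 − $170.18 = $5.15.
Break-even = $250.00 / $5.15 = 48.54 → 49 months.

49 months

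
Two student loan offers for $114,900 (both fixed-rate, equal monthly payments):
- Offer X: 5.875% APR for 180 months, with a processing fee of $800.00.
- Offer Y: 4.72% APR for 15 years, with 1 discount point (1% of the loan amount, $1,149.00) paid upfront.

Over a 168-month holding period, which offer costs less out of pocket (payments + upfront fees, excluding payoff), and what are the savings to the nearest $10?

Offer Y by $11,390

Offer X: at 5.875% the monthly rate is 0.0048958, so the payment is 114,900 × 0.0048958 / (1 − 1.0048958^−180) = $961.85.
Offer Y: monthly rate = 4.72%/12 = 0.0039333; payment = 114,900 × 0.0039333 / (1 − (1+0.0039333)^−180) = $891.95.
Over 168 months: Offer X costs 168 × $961.85 + $800.00 = $162,390.80; Offer Y costs 168 × $891.95 + $1,149.00 = $150,996.60.
Offer Y is cheaper by $162,390.80 − $150,996.60 = $11,394.20.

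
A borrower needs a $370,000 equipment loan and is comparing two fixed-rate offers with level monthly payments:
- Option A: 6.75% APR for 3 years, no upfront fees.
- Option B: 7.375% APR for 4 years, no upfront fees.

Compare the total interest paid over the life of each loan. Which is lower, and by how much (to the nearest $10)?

Option A by $18,620

Option A: at 6.75% the monthly rate is 0.0056250, so the payment is 370,000 × 0.0056250 / (1 − 1.0056250^−36) = $11,382.28.
Total interest on Option A = 36 × $11,382.28 − $370,000 = $39,762.08.
Option B: at 7.375% the monthly rate is 0.0061458, so the payment is 370,000 × 0.0061458 / (1 − 1.0061458^−48) = $8,924.63.
Total interest on Option B = 48 × $8,924.63 − $370,000 = $58,382.24.
Option A is lower by $18,620.16.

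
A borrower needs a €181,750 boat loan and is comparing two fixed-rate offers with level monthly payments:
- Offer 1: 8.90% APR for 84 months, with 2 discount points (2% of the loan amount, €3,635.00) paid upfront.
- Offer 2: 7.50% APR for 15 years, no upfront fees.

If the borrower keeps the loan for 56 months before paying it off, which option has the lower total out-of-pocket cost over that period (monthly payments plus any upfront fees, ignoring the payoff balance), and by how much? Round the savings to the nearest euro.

Offer 2 by €72,522

Offer 1: monthly rate = 8.9%/12 = 0.0074167; payment = 181,750 × 0.0074167 / (1 − (1+0.0074167)^−84) = €2,914.97.
Offer 2: at 7.50% the monthly rate is 0.0062500, so the payment is 181,750 × 0.0062500 / (1 − 1.0062500^−180) = €1,684.84.
Over 56 months: Offer 1 costs 56 × €2,914.97 + €3,635.00 = €166,873.32; Offer 2 costs 56 × €1,684.84 = €94,351.04.
Offer 2 is cheaper by €166,873.32 − €94,351.04 = €72,522.28.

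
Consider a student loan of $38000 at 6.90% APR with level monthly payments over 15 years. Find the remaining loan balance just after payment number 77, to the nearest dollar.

With monthly rate i = 6.9%/12 = 0.0057500, the balance after k of n payments is P · [(1+i)^n − (1+i)^k] / [(1+i)^n − 1].
(1+0.0057500)^180 = 2.80677386 and (1+0.0057500)^77 = 1.55500996, so the balance is 38,000 × (2.80677386 − 1.55500996) / (2.80677386 − 1) = $26,327.05.

$26,327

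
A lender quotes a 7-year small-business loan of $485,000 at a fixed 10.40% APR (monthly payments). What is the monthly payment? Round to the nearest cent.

$8,152.17

At 10.40% the monthly rate is 0.0086667, so the payment is 485,000 × 0.0086667 / (1 − 1.0086667^−84) = $8,152.17.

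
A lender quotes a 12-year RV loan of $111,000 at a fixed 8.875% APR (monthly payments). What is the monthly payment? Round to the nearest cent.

At 8.875% the monthly rate is 0.0073958, so the payment is 111,000 × 0.0073958 / (1 − 1.0073958^−144) = $1,255.41.

$1,255.41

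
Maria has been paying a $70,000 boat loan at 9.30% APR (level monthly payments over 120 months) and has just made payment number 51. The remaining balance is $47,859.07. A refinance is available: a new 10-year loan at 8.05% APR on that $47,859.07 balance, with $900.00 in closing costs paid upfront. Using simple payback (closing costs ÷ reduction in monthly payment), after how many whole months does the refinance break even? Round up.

Current payment = 70,000 × 9.3%/12 / (1 − (1+0.0077500)^−120) = $898.14.
Refinanced payment = 47,859.07 × 0.0067083 / (1 − (1+0.0067083)^−120) = $581.93.
Monthly savings = $898.14 − $581.93 = $316.21.
Break-even = $900.00 / $316.21 = 2.85 → 3 months.

3 months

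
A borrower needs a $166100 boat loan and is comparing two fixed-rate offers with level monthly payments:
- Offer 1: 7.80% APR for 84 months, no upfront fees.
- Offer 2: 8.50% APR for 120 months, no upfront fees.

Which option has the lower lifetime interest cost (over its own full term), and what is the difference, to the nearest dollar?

Offer 1 by $31,051

Offer 1: monthly rate = 7.8%/12 = 0.0065000; payment = 166,100 × 0.0065000 / (1 − (1+0.0065000)^−84) = $2,572.35.
Total interest on Offer 1 = 84 × $2,572.35 − $166,100 = $49,977.40.
Offer 2: monthly rate = 8.5%/12 = 0.0070833; payment = 166,100 × 0.0070833 / (1 − (1+0.0070833)^−120) = $2,059.40.
Total interest on Offer 2 = 120 × $2,059.40 − $166,100 = $81,028.00.
Offer 1 is lower by $31,050.60.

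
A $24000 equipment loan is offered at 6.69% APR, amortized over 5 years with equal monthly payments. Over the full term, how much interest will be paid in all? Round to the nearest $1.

$4,304

Monthly rate = 6.69%/12 = 0.0055750; payment = 24,000 × 0.0055750 / (1 − (1+0.0055750)^−60) = $471.73.
Total paid = 60 × $471.73 = $28,303.80; interest = $28,303.80 − $24,000 = $4,303.80.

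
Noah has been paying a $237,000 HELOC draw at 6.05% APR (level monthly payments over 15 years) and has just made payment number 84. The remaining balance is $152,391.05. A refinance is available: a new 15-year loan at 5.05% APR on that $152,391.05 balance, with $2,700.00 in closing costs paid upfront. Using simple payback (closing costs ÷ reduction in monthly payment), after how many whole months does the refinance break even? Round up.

Current payment = 237,000 × 6.05%/12 / (1 − (1+0.0050417)^−180) = $2,006.35.
Refinanced payment = 152,391.05 × 0.0042083 / (1 − (1+0.0042083)^−180) = $1,209.07.
Monthly savings = $2,006.35 − $1,209.07 = $797.28.
Break-even = $2,700.00 / $797.28 = 3.39 → 4 months.

4 months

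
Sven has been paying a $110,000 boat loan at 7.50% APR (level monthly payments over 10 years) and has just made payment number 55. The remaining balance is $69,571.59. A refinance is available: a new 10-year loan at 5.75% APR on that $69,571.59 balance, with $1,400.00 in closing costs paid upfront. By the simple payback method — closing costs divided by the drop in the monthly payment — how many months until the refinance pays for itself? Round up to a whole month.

Current payment = 110,000 × 7.5%/12 / (1 − (1+0.0062500)^−120) = $1,305.72.
Refinanced payment = 69,571.59 × 0.0047917 / (1 − (1+0.0047917)^−120) = $763.68.
Monthly savings = $1,305.72 − $763.68 = $542.04.
Break-even = $1,400.00 / $542.04 = 2.58 → 3 months.

3 months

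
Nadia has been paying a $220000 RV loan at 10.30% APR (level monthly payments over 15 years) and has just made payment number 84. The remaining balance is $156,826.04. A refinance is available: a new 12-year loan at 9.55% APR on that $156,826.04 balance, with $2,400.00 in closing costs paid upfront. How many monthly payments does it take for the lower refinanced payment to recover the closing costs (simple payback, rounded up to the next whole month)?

Current payment = 220,000 × 10.3%/12 / (1 − (1+0.0085833)^−180) = $2,404.67.
Refinanced payment = 156,826.04 × 0.0079583 / (1 − (1+0.0079583)^−144) = $1,833.65.
Monthly savings = $2,404.67 − $1,833.65 = $571.02.
Break-even = $2,400.00 / $571.02 = 4.20 → 5 months.

5 months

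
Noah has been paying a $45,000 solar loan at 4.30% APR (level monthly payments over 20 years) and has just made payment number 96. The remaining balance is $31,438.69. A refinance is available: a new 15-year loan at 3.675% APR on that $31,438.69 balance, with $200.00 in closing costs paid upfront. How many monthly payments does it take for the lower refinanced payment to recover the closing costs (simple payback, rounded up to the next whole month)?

Current payment = 45,000 × 4.3%/12 / (1 − (1+0.0035833)^−240) = $279.86.
Refinanced payment = 31,438.69 × 0.0030625 / (1 − (1+0.0030625)^−180) = $227.46.
Monthly savings = $279.86 − $227.46 = $52.40.
Break-even = $200.00 / $52.40 = 3.82 → 4 months.

4 months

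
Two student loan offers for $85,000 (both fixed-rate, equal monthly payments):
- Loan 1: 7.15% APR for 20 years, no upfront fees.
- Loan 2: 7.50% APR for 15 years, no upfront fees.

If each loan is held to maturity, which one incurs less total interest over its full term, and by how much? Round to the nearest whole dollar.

Loan 1: at 7.15% the monthly rate is 0.0059583, so the payment is 85,000 × 0.0059583 / (1 − 1.0059583^−240) = $666.68.
Total interest on Loan 1 = 240 × $666.68 − $85,000 = $75,003.20.
Loan 2: at 7.50% the monthly rate is 0.0062500, so the payment is 85,000 × 0.0062500 / (1 − 1.0062500^−180) = $787.96.
Total interest on Loan 2 = 180 × $787.96 − $85,000 = $56,832.80.
Loan 2 is lower by $18,170.40.

Loan 2 by $18,170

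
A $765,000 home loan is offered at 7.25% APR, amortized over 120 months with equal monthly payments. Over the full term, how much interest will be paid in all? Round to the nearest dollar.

$312,742

At 7.25% the monthly rate is 0.0060417, so the payment is 765,000 × 0.0060417 / (1 − 1.0060417^−120) = $8,981.18.
Total paid = 120 × $8,981.18 = $1,077,741.60; interest = $1,077,741.60 − $765,000 = $312,741.60.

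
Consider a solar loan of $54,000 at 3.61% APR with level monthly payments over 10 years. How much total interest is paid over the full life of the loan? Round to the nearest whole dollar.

Monthly rate = 3.61%/12 = 0.0030083; payment = 54,000 × 0.0030083 / (1 − (1+0.0030083)^−120) = $536.77.
Total paid = 120 × $536.77 = $64,412.40; interest = $64,412.40 − $54,000 = $10,412.40.

$10,412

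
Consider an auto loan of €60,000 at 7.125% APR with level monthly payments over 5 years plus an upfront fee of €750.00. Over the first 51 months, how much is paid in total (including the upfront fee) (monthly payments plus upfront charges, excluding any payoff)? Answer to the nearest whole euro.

Monthly rate = 7.125%/12 = 0.0059375; payment = 60,000 × 0.0059375 / (1 − (1+0.0059375)^−60) = €1,191.61.
Total outlay = 51 × €1,191.61 + €750.00 = €61,522.11.

€61,522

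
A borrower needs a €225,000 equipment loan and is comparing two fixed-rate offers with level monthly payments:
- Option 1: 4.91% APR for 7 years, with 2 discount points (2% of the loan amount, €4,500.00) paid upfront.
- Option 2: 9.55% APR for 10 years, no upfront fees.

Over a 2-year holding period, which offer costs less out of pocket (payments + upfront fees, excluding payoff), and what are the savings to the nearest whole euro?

Option 2 by €10,572

Option 1: at 4.91% the monthly rate is 0.0040917, so the payment is 225,000 × 0.0040917 / (1 − 1.0040917^−84) = €3,170.62.
Option 2: at 9.55% the monthly rate is 0.0079583, so the payment is 225,000 × 0.0079583 / (1 − 1.0079583^−120) = €2,917.61.
Over 24 months: Option 1 costs 24 × €3,170.62 + €4,500.00 = €80,594.88; Option 2 costs 24 × €2,917.61 = €70,022.64.
Option 2 is cheaper by €80,594.88 − €70,022.64 = €10,572.24.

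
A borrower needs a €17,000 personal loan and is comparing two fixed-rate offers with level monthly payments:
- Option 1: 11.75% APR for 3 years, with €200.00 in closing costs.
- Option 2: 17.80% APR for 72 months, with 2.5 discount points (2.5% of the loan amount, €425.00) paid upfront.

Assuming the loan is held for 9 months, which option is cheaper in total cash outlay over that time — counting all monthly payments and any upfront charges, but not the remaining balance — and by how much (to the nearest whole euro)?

Option 2 by €1,366

Option 1: monthly rate = 11.75%/12 = 0.0097917; payment = 17,000 × 0.0097917 / (1 − (1+0.0097917)^−36) = €562.62.
Option 2: at 17.80% the monthly rate is 0.0148333, so the payment is 17,000 × 0.0148333 / (1 − 1.0148333^−72) = €385.81.
Over 9 months: Option 1 costs 9 × €562.62 + €200.00 = €5,263.58; Option 2 costs 9 × €385.81 + €425.00 = €3,897.29.
Option 2 is cheaper by €5,263.58 − €3,897.29 = €1,366.29.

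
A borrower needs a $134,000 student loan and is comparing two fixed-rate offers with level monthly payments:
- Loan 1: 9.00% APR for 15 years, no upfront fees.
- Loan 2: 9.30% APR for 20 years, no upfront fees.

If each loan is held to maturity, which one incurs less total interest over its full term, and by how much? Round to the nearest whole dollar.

Loan 1: monthly rate = 9%/12 = 0.0075000; payment = 134,000 × 0.0075000 / (1 − (1+0.0075000)^−180) = $1,359.12.
Total interest on Loan 1 = 180 × $1,359.12 − $134,000 = $110,641.60.
Loan 2: monthly rate = 9.3%/12 = 0.0077500; payment = 134,000 × 0.0077500 / (1 − (1+0.0077500)^−240) = $1,231.61.
Total interest on Loan 2 = 240 × $1,231.61 − $134,000 = $161,586.40.
Loan 1 is lower by $50,944.80.

Loan 1 by $50,945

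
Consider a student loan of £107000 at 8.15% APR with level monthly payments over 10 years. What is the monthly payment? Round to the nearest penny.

£1,306.70

At 8.15% the monthly rate is 0.0067917, so the payment is 107,000 × 0.0067917 / (1 − 1.0067917^−120) = £1,306.70.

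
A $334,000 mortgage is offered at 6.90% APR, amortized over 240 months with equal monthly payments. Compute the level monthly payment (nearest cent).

Monthly rate = 6.9%/12 = 0.0057500; payment = 334,000 × 0.0057500 / (1 − (1+0.0057500)^−240) = $2,569.49.

$2,569.49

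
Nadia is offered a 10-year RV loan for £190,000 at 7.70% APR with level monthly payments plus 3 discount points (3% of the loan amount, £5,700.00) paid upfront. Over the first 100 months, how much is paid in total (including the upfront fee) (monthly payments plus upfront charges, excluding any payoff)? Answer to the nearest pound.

£233,222

Monthly rate = 7.7%/12 = 0.0064167; payment = 190,000 × 0.0064167 / (1 − (1+0.0064167)^−120) = £2,275.22.
Total outlay = 100 × £2,275.22 + £5,700.00 = £233,222.00.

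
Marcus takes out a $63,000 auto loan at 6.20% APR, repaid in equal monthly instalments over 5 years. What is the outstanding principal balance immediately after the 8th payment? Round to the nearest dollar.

With monthly rate i = 6.2%/12 = 0.0051667, the balance after k of n payments is P · [(1+i)^n − (1+i)^k] / [(1+i)^n − 1].
(1+0.0051667)^60 = 1.36233742 and (1+0.0051667)^8 = 1.04208855, so the balance is 63,000 × (1.36233742 − 1.04208855) / (1.36233742 − 1) = $55,682.02.

$55,682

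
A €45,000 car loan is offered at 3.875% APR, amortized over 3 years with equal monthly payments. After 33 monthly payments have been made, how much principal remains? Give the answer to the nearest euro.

With monthly rate i = 3.875%/12 = 0.0032292, the balance after k of n payments is P · [(1+i)^n − (1+i)^k] / [(1+i)^n − 1].
(1+0.0032292)^36 = 1.12306629 and (1+0.0032292)^33 = 1.11225648, so the balance is 45,000 × (1.12306629 − 1.11225648) / (1.12306629 − 1) = €3,952.68.

€3,953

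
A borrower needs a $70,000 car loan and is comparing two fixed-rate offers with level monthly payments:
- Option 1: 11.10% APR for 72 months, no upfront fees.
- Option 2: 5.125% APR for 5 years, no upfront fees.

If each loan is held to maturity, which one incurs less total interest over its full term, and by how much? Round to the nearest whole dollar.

Option 2 by $16,690

Option 1: monthly rate = 11.1%/12 = 0.0092500; payment = 70,000 × 0.0092500 / (1 − (1+0.0092500)^−72) = $1,335.97.
Total interest on Option 1 = 72 × $1,335.97 − $70,000 = $26,189.84.
Option 2: monthly rate = 5.125%/12 = 0.0042708; payment = 70,000 × 0.0042708 / (1 − (1+0.0042708)^−60) = $1,325.00.
Total interest on Option 2 = 60 × $1,325.00 − $70,000 = $9,500.00.
Option 2 is lower by $16,689.84.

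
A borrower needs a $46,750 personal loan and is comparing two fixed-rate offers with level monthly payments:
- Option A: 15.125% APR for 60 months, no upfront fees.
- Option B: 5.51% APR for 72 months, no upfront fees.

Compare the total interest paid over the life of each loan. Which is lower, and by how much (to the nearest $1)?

Option A: at 15.125% the monthly rate is 0.0126042, so the payment is 46,750 × 0.0126042 / (1 − 1.0126042^−60) = $1,115.25.
Total interest on Option A = 60 × $1,115.25 − $46,750 = $20,165.00.
Option B: monthly rate = 5.51%/12 = 0.0045917; payment = 46,750 × 0.0045917 / (1 − (1+0.0045917)^−72) = $764.02.
Total interest on Option B = 72 × $764.02 − $46,750 = $8,259.44.
Option B is lower by $11,905.56.

Option B by $11,906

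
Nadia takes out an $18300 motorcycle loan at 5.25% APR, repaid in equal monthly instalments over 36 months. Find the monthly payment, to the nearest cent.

Monthly rate = 5.25%/12 = 0.0043750; payment = 18,300 × 0.0043750 / (1 − (1+0.0043750)^−36) = $550.52.

$550.52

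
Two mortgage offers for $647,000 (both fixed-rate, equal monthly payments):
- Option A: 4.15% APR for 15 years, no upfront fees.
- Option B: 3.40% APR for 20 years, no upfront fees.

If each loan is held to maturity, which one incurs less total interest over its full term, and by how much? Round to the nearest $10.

Option A: monthly rate = 4.15%/12 = 0.0034583; payment = 647,000 × 0.0034583 / (1 − (1+0.0034583)^−180) = $4,834.56.
Total interest on Option A = 180 × $4,834.56 − $647,000 = $223,220.80.
Option B: monthly rate = 3.4%/12 = 0.0028333; payment = 647,000 × 0.0028333 / (1 − (1+0.0028333)^−240) = $3,719.18.
Total interest on Option B = 240 × $3,719.18 − $647,000 = $245,603.20.
Option A is lower by $22,382.40.

Option A by $22,380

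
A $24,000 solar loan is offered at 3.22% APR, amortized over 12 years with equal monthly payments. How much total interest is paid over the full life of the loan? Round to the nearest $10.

$4,970

Monthly rate = 3.22%/12 = 0.0026833; payment = 24,000 × 0.0026833 / (1 − (1+0.0026833)^−144) = $201.16.
Total paid = 144 × $201.16 = $28,967.04; interest = $28,967.04 − $24,000 = $4,967.04.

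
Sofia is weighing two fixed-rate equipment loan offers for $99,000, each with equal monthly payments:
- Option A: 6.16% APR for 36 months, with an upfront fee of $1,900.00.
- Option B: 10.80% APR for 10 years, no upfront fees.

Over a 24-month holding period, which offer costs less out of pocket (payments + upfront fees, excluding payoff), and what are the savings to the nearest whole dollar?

Option A: at 6.16% the monthly rate is 0.0051333, so the payment is 99,000 × 0.0051333 / (1 − 1.0051333^−36) = $3,018.95.
Option B: monthly rate = 10.8%/12 = 0.0090000; payment = 99,000 × 0.0090000 / (1 − (1+0.0090000)^−120) = $1,352.54.
Over 24 months: Option A costs 24 × $3,018.95 + $1,900.00 = $74,354.80; Option B costs 24 × $1,352.54 = $32,460.96.
Option B is cheaper by $74,354.80 − $32,460.96 = $41,893.84.

Option B by $41,894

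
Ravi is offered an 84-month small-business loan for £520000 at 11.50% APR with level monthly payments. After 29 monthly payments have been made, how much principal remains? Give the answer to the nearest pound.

With monthly rate i = 11.5%/12 = 0.0095833, the balance after k of n payments is P · [(1+i)^n − (1+i)^k] / [(1+i)^n − 1].
(1+0.0095833)^84 = 2.22814004 and (1+0.0095833)^29 = 1.31863015, so the balance is 520,000 × (2.22814004 − 1.31863015) / (2.22814004 − 1) = £385,090.57.

£385,091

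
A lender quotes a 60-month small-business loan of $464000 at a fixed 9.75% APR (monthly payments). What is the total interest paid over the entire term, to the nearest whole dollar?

At 9.75% the monthly rate is 0.0081250, so the payment is 464,000 × 0.0081250 / (1 − 1.0081250^−60) = $9,801.65.
Total paid = 60 × $9,801.65 = $588,099.00; interest = $588,099.00 − $464,000 = $124,099.00.

$124,099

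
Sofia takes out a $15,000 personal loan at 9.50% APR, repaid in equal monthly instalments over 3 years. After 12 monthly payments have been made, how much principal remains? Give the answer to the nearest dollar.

With monthly rate i = 9.5%/12 = 0.0079167, the balance after k of n payments is P · [(1+i)^n − (1+i)^k] / [(1+i)^n − 1].
(1+0.0079167)^36 = 1.32827060 and (1+0.0079167)^12 = 1.09924758, so the balance is 15,000 × (1.32827060 − 1.09924758) / (1.32827060 − 1) = $10,464.98.

$10,465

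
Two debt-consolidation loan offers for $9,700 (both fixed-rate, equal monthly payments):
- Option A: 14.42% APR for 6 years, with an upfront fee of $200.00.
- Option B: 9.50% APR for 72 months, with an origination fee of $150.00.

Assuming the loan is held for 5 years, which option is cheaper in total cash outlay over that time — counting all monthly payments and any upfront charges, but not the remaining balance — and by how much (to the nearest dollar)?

Option B by $1,538

Option A: monthly rate = 14.42%/12 = 0.0120167; payment = 9,700 × 0.0120167 / (1 − (1+0.0120167)^−72) = $202.06.
Option B: monthly rate = 9.5%/12 = 0.0079167; payment = 9,700 × 0.0079167 / (1 − (1+0.0079167)^−72) = $177.26.
Over 60 months: Option A costs 60 × $202.06 + $200.00 = $12,323.60; Option B costs 60 × $177.26 + $150.00 = $10,785.60.
Option B is cheaper by $12,323.60 − $10,785.60 = $1,538.00.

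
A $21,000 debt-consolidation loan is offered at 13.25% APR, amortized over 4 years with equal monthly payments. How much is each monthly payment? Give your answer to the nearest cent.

At 13.25% the monthly rate is 0.0110417, so the payment is 21,000 × 0.0110417 / (1 − 1.0110417^−48) = $565.99.

$565.99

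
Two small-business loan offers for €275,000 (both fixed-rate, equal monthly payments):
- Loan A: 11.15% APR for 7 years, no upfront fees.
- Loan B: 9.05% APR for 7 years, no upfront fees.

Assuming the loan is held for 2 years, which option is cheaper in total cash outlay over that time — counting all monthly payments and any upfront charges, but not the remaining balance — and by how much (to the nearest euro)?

Loan A: at 11.15% the monthly rate is 0.0092917, so the payment is 275,000 × 0.0092917 / (1 − 1.0092917^−84) = €4,730.39.
Loan B: at 9.05% the monthly rate is 0.0075417, so the payment is 275,000 × 0.0075417 / (1 − 1.0075417^−84) = €4,431.48.
Over 24 months: Loan A costs 24 × €4,730.39 = €113,529.36; Loan B costs 24 × €4,431.48 = €106,355.52.
Loan B is cheaper by €113,529.36 − €106,355.52 = €7,173.84.

Loan B by €7,174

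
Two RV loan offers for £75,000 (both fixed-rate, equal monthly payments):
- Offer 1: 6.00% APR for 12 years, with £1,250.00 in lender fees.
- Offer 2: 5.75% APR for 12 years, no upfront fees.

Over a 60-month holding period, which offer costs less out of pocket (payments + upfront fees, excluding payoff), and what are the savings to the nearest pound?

Offer 1: monthly rate = 6%/12 = 0.0050000; payment = 75,000 × 0.0050000 / (1 − (1+0.0050000)^−144) = £731.89.
Offer 2: monthly rate = 5.75%/12 = 0.0047917; payment = 75,000 × 0.0047917 / (1 − (1+0.0047917)^−144) = £722.22.
Over 60 months: Offer 1 costs 60 × £731.89 + £1,250.00 = £45,163.40; Offer 2 costs 60 × £722.22 = £43,333.20.
Offer 2 is cheaper by £45,163.40 − £43,333.20 = £1,830.20.

Offer 2 by £1,830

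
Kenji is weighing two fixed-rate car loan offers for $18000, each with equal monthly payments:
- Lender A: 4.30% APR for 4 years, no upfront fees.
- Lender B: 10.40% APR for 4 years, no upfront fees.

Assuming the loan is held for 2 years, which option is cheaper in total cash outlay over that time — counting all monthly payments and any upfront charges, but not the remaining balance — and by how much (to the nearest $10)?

Lender A by $1,230

Lender A: monthly rate = 4.3%/12 = 0.0035833; payment = 18,000 × 0.0035833 / (1 − (1+0.0035833)^−48) = $408.84.
Lender B: at 10.40% the monthly rate is 0.0086667, so the payment is 18,000 × 0.0086667 / (1 − 1.0086667^−48) = $459.99.
Over 24 months: Lender A costs 24 × $408.84 = $9,812.16; Lender B costs 24 × $459.99 = $11,039.76.
Lender A is cheaper by $11,039.76 − $9,812.16 = $1,227.60.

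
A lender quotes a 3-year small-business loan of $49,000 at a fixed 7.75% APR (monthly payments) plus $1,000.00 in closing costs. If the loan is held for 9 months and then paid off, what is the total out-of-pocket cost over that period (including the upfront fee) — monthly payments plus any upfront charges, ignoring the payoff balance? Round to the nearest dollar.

$14,769

At 7.75% the monthly rate is 0.0064583, so the payment is 49,000 × 0.0064583 / (1 − 1.0064583^−36) = $1,529.84.
Total outlay = 9 × $1,529.84 + $1,000.00 = $14,768.56.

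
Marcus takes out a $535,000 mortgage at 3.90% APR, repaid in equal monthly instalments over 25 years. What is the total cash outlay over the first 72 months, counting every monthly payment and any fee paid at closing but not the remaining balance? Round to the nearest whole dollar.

$201,202

Monthly rate = 3.9%/12 = 0.0032500; payment = 535,000 × 0.0032500 / (1 − (1+0.0032500)^−300) = $2,794.47.
Total outlay = 72 × $2,794.47 = $201,201.84.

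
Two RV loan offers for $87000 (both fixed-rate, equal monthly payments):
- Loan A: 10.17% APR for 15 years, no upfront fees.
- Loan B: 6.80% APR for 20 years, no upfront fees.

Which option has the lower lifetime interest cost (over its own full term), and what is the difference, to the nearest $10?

Loan B by $10,530

Loan A: monthly rate = 10.17%/12 = 0.0084750; payment = 87,000 × 0.0084750 / (1 − (1+0.0084750)^−180) = $943.98.
Total interest on Loan A = 180 × $943.98 − $87,000 = $82,916.40.
Loan B: at 6.80% the monthly rate is 0.0056667, so the payment is 87,000 × 0.0056667 / (1 − 1.0056667^−240) = $664.11.
Total interest on Loan B = 240 × $664.11 − $87,000 = $72,386.40.
Loan B is lower by $10,530.00.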